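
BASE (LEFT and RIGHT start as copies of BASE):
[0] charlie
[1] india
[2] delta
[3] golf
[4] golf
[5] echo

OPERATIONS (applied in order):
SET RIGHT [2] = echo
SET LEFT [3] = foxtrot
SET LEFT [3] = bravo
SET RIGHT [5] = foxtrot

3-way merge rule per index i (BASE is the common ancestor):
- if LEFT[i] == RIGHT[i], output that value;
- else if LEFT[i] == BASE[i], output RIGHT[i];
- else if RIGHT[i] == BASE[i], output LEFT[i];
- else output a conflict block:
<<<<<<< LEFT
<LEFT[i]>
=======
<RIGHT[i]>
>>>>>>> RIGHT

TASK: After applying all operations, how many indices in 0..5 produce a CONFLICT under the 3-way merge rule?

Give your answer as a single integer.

Final LEFT:  [charlie, india, delta, bravo, golf, echo]
Final RIGHT: [charlie, india, echo, golf, golf, foxtrot]
i=0: L=charlie R=charlie -> agree -> charlie
i=1: L=india R=india -> agree -> india
i=2: L=delta=BASE, R=echo -> take RIGHT -> echo
i=3: L=bravo, R=golf=BASE -> take LEFT -> bravo
i=4: L=golf R=golf -> agree -> golf
i=5: L=echo=BASE, R=foxtrot -> take RIGHT -> foxtrot
Conflict count: 0

Answer: 0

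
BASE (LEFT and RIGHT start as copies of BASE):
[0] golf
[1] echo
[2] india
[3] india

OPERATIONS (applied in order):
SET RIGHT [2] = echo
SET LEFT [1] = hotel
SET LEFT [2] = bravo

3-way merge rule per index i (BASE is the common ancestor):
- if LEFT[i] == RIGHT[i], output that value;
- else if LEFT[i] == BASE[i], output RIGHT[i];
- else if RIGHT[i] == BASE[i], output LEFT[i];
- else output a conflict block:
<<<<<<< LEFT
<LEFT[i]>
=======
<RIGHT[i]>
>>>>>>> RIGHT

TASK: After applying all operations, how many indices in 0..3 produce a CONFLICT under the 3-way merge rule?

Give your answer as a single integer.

Final LEFT:  [golf, hotel, bravo, india]
Final RIGHT: [golf, echo, echo, india]
i=0: L=golf R=golf -> agree -> golf
i=1: L=hotel, R=echo=BASE -> take LEFT -> hotel
i=2: BASE=india L=bravo R=echo all differ -> CONFLICT
i=3: L=india R=india -> agree -> india
Conflict count: 1

Answer: 1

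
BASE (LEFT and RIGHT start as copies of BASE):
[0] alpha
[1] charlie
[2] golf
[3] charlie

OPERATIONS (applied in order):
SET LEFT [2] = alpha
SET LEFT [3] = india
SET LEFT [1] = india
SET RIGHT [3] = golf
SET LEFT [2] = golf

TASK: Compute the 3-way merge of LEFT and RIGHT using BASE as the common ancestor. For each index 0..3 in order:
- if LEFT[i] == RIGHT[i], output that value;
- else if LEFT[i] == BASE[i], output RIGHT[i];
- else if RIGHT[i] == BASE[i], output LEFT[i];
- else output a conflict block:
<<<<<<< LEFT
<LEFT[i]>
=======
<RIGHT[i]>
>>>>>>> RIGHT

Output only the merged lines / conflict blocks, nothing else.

Answer: alpha
india
golf
<<<<<<< LEFT
india
=======
golf
>>>>>>> RIGHT

Derivation:
Final LEFT:  [alpha, india, golf, india]
Final RIGHT: [alpha, charlie, golf, golf]
i=0: L=alpha R=alpha -> agree -> alpha
i=1: L=india, R=charlie=BASE -> take LEFT -> india
i=2: L=golf R=golf -> agree -> golf
i=3: BASE=charlie L=india R=golf all differ -> CONFLICT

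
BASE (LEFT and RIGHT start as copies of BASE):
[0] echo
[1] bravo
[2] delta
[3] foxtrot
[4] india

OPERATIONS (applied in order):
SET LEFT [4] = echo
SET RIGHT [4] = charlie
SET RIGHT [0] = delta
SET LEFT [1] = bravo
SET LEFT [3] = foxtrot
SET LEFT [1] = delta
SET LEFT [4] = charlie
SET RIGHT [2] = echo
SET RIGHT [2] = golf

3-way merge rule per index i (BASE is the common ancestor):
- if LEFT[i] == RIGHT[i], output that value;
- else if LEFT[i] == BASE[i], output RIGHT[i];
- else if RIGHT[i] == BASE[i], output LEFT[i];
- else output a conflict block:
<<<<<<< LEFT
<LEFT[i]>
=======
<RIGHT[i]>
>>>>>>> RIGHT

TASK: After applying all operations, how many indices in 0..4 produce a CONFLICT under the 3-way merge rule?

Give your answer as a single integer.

Final LEFT:  [echo, delta, delta, foxtrot, charlie]
Final RIGHT: [delta, bravo, golf, foxtrot, charlie]
i=0: L=echo=BASE, R=delta -> take RIGHT -> delta
i=1: L=delta, R=bravo=BASE -> take LEFT -> delta
i=2: L=delta=BASE, R=golf -> take RIGHT -> golf
i=3: L=foxtrot R=foxtrot -> agree -> foxtrot
i=4: L=charlie R=charlie -> agree -> charlie
Conflict count: 0

Answer: 0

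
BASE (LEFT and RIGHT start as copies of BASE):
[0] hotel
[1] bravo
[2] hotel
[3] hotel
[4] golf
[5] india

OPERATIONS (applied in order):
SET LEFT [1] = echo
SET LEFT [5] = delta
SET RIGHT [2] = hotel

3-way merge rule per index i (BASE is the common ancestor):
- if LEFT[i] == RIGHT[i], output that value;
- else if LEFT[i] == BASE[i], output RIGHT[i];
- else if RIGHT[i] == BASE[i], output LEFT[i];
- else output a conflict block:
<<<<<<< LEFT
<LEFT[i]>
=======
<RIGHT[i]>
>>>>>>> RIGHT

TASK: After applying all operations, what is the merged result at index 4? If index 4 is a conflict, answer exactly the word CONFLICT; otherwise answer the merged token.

Final LEFT:  [hotel, echo, hotel, hotel, golf, delta]
Final RIGHT: [hotel, bravo, hotel, hotel, golf, india]
i=0: L=hotel R=hotel -> agree -> hotel
i=1: L=echo, R=bravo=BASE -> take LEFT -> echo
i=2: L=hotel R=hotel -> agree -> hotel
i=3: L=hotel R=hotel -> agree -> hotel
i=4: L=golf R=golf -> agree -> golf
i=5: L=delta, R=india=BASE -> take LEFT -> delta
Index 4 -> golf

Answer: golf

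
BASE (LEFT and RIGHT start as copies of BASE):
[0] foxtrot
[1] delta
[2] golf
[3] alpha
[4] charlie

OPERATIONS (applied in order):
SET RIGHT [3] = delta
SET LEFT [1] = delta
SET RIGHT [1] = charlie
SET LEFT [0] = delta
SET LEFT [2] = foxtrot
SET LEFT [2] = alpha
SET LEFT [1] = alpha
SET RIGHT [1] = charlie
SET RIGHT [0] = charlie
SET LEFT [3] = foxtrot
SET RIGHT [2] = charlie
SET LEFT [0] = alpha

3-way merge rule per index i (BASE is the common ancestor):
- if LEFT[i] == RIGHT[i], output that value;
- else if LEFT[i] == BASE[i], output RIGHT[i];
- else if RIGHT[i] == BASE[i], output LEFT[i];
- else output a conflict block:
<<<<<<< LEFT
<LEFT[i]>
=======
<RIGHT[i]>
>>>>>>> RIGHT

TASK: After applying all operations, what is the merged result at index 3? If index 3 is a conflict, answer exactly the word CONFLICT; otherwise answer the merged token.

Answer: CONFLICT

Derivation:
Final LEFT:  [alpha, alpha, alpha, foxtrot, charlie]
Final RIGHT: [charlie, charlie, charlie, delta, charlie]
i=0: BASE=foxtrot L=alpha R=charlie all differ -> CONFLICT
i=1: BASE=delta L=alpha R=charlie all differ -> CONFLICT
i=2: BASE=golf L=alpha R=charlie all differ -> CONFLICT
i=3: BASE=alpha L=foxtrot R=delta all differ -> CONFLICT
i=4: L=charlie R=charlie -> agree -> charlie
Index 3 -> CONFLICT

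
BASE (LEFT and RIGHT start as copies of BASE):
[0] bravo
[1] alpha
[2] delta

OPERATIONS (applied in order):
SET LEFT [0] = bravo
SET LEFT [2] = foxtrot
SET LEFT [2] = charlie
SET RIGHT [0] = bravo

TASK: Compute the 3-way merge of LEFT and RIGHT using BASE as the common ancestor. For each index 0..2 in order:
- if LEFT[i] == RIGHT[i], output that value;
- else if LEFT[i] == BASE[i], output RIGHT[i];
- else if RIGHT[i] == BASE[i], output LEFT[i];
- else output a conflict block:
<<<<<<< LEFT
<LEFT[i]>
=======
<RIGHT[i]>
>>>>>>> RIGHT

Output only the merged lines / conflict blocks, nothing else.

Final LEFT:  [bravo, alpha, charlie]
Final RIGHT: [bravo, alpha, delta]
i=0: L=bravo R=bravo -> agree -> bravo
i=1: L=alpha R=alpha -> agree -> alpha
i=2: L=charlie, R=delta=BASE -> take LEFT -> charlie

Answer: bravo
alpha
charlie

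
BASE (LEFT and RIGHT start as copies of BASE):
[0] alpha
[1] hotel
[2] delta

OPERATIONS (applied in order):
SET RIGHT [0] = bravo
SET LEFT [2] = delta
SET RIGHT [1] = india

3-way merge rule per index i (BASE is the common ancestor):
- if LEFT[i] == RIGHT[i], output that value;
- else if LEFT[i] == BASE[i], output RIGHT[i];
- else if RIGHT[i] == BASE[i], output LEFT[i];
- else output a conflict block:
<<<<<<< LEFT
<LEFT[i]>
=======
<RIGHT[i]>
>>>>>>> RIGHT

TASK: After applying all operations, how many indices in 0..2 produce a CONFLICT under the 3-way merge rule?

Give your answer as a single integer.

Final LEFT:  [alpha, hotel, delta]
Final RIGHT: [bravo, india, delta]
i=0: L=alpha=BASE, R=bravo -> take RIGHT -> bravo
i=1: L=hotel=BASE, R=india -> take RIGHT -> india
i=2: L=delta R=delta -> agree -> delta
Conflict count: 0

Answer: 0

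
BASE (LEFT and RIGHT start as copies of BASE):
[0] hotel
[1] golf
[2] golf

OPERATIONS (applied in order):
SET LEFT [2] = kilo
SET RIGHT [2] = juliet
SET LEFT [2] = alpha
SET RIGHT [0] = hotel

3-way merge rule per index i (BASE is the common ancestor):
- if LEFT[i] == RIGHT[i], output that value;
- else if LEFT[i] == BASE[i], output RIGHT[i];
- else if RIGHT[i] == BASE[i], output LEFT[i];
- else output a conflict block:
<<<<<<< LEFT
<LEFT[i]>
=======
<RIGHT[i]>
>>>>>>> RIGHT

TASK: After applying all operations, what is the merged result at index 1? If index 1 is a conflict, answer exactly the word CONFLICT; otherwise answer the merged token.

Final LEFT:  [hotel, golf, alpha]
Final RIGHT: [hotel, golf, juliet]
i=0: L=hotel R=hotel -> agree -> hotel
i=1: L=golf R=golf -> agree -> golf
i=2: BASE=golf L=alpha R=juliet all differ -> CONFLICT
Index 1 -> golf

Answer: golf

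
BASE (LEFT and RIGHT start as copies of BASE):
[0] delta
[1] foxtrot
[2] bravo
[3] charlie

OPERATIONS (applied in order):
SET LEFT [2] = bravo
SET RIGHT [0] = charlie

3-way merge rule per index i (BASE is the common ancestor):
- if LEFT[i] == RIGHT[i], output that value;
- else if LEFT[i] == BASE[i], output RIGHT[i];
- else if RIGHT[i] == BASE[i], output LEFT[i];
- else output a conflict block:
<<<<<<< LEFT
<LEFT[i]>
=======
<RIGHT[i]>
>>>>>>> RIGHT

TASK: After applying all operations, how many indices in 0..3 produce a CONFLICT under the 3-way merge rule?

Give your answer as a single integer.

Final LEFT:  [delta, foxtrot, bravo, charlie]
Final RIGHT: [charlie, foxtrot, bravo, charlie]
i=0: L=delta=BASE, R=charlie -> take RIGHT -> charlie
i=1: L=foxtrot R=foxtrot -> agree -> foxtrot
i=2: L=bravo R=bravo -> agree -> bravo
i=3: L=charlie R=charlie -> agree -> charlie
Conflict count: 0

Answer: 0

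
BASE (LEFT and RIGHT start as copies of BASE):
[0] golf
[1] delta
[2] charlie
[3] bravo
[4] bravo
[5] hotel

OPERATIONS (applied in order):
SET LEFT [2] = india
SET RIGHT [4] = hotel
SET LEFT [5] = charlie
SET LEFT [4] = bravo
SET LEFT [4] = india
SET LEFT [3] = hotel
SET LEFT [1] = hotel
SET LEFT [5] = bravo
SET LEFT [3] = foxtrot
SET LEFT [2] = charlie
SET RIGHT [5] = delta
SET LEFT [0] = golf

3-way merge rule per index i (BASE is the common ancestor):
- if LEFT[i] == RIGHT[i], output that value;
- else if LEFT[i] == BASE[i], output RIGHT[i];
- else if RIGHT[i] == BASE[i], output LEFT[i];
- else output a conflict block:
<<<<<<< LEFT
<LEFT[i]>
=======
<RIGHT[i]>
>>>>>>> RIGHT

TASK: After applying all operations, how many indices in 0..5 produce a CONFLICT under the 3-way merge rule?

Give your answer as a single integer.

Answer: 2

Derivation:
Final LEFT:  [golf, hotel, charlie, foxtrot, india, bravo]
Final RIGHT: [golf, delta, charlie, bravo, hotel, delta]
i=0: L=golf R=golf -> agree -> golf
i=1: L=hotel, R=delta=BASE -> take LEFT -> hotel
i=2: L=charlie R=charlie -> agree -> charlie
i=3: L=foxtrot, R=bravo=BASE -> take LEFT -> foxtrot
i=4: BASE=bravo L=india R=hotel all differ -> CONFLICT
i=5: BASE=hotel L=bravo R=delta all differ -> CONFLICT
Conflict count: 2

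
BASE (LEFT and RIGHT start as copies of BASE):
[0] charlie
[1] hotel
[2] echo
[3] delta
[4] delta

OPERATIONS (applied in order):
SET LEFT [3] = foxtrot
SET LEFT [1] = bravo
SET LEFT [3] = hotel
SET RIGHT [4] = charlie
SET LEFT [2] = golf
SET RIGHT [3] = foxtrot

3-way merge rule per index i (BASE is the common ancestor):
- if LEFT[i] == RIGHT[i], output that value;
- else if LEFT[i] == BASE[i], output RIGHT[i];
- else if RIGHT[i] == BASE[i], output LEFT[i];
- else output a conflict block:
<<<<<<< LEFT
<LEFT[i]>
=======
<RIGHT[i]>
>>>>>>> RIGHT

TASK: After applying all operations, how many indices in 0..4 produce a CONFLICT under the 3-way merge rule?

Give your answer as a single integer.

Answer: 1

Derivation:
Final LEFT:  [charlie, bravo, golf, hotel, delta]
Final RIGHT: [charlie, hotel, echo, foxtrot, charlie]
i=0: L=charlie R=charlie -> agree -> charlie
i=1: L=bravo, R=hotel=BASE -> take LEFT -> bravo
i=2: L=golf, R=echo=BASE -> take LEFT -> golf
i=3: BASE=delta L=hotel R=foxtrot all differ -> CONFLICT
i=4: L=delta=BASE, R=charlie -> take RIGHT -> charlie
Conflict count: 1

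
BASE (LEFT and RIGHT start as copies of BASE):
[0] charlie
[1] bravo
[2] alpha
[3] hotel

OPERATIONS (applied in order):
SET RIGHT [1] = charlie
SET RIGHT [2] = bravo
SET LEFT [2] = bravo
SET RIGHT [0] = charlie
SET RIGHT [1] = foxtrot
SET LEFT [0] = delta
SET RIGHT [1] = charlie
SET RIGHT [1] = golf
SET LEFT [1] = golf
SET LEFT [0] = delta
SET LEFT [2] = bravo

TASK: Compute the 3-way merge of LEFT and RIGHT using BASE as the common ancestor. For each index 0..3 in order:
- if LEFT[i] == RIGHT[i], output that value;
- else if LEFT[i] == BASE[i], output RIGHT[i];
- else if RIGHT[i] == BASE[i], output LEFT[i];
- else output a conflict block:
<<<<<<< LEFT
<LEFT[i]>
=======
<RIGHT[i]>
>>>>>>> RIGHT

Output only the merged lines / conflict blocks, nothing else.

Answer: delta
golf
bravo
hotel

Derivation:
Final LEFT:  [delta, golf, bravo, hotel]
Final RIGHT: [charlie, golf, bravo, hotel]
i=0: L=delta, R=charlie=BASE -> take LEFT -> delta
i=1: L=golf R=golf -> agree -> golf
i=2: L=bravo R=bravo -> agree -> bravo
i=3: L=hotel R=hotel -> agree -> hotel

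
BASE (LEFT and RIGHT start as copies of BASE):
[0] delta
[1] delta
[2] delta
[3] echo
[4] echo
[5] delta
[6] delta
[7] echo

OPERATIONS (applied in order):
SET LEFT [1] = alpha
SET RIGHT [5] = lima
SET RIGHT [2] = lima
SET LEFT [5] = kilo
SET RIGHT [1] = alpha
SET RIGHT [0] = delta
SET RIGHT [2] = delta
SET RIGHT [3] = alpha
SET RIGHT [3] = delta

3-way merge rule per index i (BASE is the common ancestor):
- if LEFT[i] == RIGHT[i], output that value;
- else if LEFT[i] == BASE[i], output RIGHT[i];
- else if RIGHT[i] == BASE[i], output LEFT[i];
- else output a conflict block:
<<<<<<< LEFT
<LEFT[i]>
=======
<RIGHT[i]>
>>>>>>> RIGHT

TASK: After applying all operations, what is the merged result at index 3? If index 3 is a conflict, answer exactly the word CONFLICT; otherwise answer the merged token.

Answer: delta

Derivation:
Final LEFT:  [delta, alpha, delta, echo, echo, kilo, delta, echo]
Final RIGHT: [delta, alpha, delta, delta, echo, lima, delta, echo]
i=0: L=delta R=delta -> agree -> delta
i=1: L=alpha R=alpha -> agree -> alpha
i=2: L=delta R=delta -> agree -> delta
i=3: L=echo=BASE, R=delta -> take RIGHT -> delta
i=4: L=echo R=echo -> agree -> echo
i=5: BASE=delta L=kilo R=lima all differ -> CONFLICT
i=6: L=delta R=delta -> agree -> delta
i=7: L=echo R=echo -> agree -> echo
Index 3 -> delta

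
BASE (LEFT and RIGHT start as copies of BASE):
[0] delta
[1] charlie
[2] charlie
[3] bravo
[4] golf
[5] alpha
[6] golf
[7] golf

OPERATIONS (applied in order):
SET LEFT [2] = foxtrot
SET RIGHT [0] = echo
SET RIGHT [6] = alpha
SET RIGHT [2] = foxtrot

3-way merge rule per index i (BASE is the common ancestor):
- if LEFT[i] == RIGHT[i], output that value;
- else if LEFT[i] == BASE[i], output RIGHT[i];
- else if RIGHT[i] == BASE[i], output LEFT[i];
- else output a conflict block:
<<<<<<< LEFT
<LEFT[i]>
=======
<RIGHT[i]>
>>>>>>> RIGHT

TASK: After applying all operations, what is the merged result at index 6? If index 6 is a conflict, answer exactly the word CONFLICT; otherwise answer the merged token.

Final LEFT:  [delta, charlie, foxtrot, bravo, golf, alpha, golf, golf]
Final RIGHT: [echo, charlie, foxtrot, bravo, golf, alpha, alpha, golf]
i=0: L=delta=BASE, R=echo -> take RIGHT -> echo
i=1: L=charlie R=charlie -> agree -> charlie
i=2: L=foxtrot R=foxtrot -> agree -> foxtrot
i=3: L=bravo R=bravo -> agree -> bravo
i=4: L=golf R=golf -> agree -> golf
i=5: L=alpha R=alpha -> agree -> alpha
i=6: L=golf=BASE, R=alpha -> take RIGHT -> alpha
i=7: L=golf R=golf -> agree -> golf
Index 6 -> alpha

Answer: alpha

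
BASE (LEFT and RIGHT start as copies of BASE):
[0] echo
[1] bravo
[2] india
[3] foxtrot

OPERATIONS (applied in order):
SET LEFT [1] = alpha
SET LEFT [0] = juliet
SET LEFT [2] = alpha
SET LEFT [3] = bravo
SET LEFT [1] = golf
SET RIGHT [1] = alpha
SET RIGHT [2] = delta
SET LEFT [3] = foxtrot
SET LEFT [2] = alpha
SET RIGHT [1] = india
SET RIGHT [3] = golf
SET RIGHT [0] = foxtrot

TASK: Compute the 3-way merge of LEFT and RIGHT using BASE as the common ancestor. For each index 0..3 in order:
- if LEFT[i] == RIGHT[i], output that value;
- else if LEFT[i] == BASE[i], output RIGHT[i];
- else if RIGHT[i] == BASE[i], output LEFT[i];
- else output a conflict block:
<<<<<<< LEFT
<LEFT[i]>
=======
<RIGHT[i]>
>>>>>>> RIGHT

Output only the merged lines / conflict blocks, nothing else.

Final LEFT:  [juliet, golf, alpha, foxtrot]
Final RIGHT: [foxtrot, india, delta, golf]
i=0: BASE=echo L=juliet R=foxtrot all differ -> CONFLICT
i=1: BASE=bravo L=golf R=india all differ -> CONFLICT
i=2: BASE=india L=alpha R=delta all differ -> CONFLICT
i=3: L=foxtrot=BASE, R=golf -> take RIGHT -> golf

Answer: <<<<<<< LEFT
juliet
=======
foxtrot
>>>>>>> RIGHT
<<<<<<< LEFT
golf
=======
india
>>>>>>> RIGHT
<<<<<<< LEFT
alpha
=======
delta
>>>>>>> RIGHT
golf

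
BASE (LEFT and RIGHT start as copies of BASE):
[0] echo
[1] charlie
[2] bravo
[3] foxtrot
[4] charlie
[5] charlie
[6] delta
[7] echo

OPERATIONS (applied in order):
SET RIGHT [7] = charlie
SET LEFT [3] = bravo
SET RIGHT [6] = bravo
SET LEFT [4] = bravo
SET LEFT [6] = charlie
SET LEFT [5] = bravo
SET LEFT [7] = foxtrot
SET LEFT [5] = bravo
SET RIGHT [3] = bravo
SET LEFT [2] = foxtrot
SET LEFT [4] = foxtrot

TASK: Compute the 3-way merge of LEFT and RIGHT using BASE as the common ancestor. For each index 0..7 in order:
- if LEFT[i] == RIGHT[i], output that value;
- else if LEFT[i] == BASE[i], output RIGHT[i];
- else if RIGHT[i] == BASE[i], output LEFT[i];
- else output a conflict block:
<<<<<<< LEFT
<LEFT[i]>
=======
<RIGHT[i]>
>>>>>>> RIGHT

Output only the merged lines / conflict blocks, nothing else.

Answer: echo
charlie
foxtrot
bravo
foxtrot
bravo
<<<<<<< LEFT
charlie
=======
bravo
>>>>>>> RIGHT
<<<<<<< LEFT
foxtrot
=======
charlie
>>>>>>> RIGHT

Derivation:
Final LEFT:  [echo, charlie, foxtrot, bravo, foxtrot, bravo, charlie, foxtrot]
Final RIGHT: [echo, charlie, bravo, bravo, charlie, charlie, bravo, charlie]
i=0: L=echo R=echo -> agree -> echo
i=1: L=charlie R=charlie -> agree -> charlie
i=2: L=foxtrot, R=bravo=BASE -> take LEFT -> foxtrot
i=3: L=bravo R=bravo -> agree -> bravo
i=4: L=foxtrot, R=charlie=BASE -> take LEFT -> foxtrot
i=5: L=bravo, R=charlie=BASE -> take LEFT -> bravo
i=6: BASE=delta L=charlie R=bravo all differ -> CONFLICT
i=7: BASE=echo L=foxtrot R=charlie all differ -> CONFLICT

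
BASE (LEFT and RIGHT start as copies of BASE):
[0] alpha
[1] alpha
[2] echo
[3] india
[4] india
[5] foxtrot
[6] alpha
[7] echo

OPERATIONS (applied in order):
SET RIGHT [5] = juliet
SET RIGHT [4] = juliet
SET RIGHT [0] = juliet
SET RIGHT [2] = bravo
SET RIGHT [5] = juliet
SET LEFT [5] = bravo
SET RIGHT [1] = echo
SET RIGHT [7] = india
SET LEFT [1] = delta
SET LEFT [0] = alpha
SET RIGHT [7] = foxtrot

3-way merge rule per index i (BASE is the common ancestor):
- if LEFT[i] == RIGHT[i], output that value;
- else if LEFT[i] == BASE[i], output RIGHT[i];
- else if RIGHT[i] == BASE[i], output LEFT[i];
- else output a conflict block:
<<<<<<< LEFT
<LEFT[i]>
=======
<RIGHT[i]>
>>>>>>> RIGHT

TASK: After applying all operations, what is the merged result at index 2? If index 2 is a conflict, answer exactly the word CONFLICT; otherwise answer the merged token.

Answer: bravo

Derivation:
Final LEFT:  [alpha, delta, echo, india, india, bravo, alpha, echo]
Final RIGHT: [juliet, echo, bravo, india, juliet, juliet, alpha, foxtrot]
i=0: L=alpha=BASE, R=juliet -> take RIGHT -> juliet
i=1: BASE=alpha L=delta R=echo all differ -> CONFLICT
i=2: L=echo=BASE, R=bravo -> take RIGHT -> bravo
i=3: L=india R=india -> agree -> india
i=4: L=india=BASE, R=juliet -> take RIGHT -> juliet
i=5: BASE=foxtrot L=bravo R=juliet all differ -> CONFLICT
i=6: L=alpha R=alpha -> agree -> alpha
i=7: L=echo=BASE, R=foxtrot -> take RIGHT -> foxtrot
Index 2 -> bravo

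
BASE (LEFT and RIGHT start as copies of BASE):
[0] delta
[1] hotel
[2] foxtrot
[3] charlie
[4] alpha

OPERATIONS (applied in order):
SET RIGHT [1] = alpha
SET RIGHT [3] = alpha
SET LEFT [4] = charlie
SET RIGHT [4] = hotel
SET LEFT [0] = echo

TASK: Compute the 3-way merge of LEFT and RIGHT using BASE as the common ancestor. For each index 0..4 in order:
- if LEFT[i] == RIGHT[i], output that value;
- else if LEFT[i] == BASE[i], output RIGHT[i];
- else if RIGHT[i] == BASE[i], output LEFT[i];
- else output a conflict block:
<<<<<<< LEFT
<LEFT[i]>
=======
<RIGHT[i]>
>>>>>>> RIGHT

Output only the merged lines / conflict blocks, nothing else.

Final LEFT:  [echo, hotel, foxtrot, charlie, charlie]
Final RIGHT: [delta, alpha, foxtrot, alpha, hotel]
i=0: L=echo, R=delta=BASE -> take LEFT -> echo
i=1: L=hotel=BASE, R=alpha -> take RIGHT -> alpha
i=2: L=foxtrot R=foxtrot -> agree -> foxtrot
i=3: L=charlie=BASE, R=alpha -> take RIGHT -> alpha
i=4: BASE=alpha L=charlie R=hotel all differ -> CONFLICT

Answer: echo
alpha
foxtrot
alpha
<<<<<<< LEFT
charlie
=======
hotel
>>>>>>> RIGHT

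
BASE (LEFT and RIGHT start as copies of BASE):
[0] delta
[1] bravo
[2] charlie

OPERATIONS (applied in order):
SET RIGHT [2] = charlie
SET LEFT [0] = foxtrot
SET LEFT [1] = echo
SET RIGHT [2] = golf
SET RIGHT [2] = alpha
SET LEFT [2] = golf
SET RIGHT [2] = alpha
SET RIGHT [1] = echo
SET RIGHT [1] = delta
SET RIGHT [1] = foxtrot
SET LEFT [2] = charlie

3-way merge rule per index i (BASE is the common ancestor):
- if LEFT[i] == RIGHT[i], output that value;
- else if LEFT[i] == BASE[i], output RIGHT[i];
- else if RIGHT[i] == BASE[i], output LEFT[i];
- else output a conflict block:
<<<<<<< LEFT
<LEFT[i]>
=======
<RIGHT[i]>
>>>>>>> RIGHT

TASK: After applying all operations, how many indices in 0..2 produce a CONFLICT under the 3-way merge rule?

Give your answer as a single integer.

Final LEFT:  [foxtrot, echo, charlie]
Final RIGHT: [delta, foxtrot, alpha]
i=0: L=foxtrot, R=delta=BASE -> take LEFT -> foxtrot
i=1: BASE=bravo L=echo R=foxtrot all differ -> CONFLICT
i=2: L=charlie=BASE, R=alpha -> take RIGHT -> alpha
Conflict count: 1

Answer: 1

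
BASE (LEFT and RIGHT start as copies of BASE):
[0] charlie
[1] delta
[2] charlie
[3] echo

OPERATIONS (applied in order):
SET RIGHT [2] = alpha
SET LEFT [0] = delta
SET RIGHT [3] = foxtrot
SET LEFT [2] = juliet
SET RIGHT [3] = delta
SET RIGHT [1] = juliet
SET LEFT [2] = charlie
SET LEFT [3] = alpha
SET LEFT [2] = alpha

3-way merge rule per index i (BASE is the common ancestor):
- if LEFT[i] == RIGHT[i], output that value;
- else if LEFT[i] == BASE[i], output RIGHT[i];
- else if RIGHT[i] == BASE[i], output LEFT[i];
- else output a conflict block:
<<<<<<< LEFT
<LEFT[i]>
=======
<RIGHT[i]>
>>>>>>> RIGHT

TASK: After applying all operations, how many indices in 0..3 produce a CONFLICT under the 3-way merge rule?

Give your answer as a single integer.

Final LEFT:  [delta, delta, alpha, alpha]
Final RIGHT: [charlie, juliet, alpha, delta]
i=0: L=delta, R=charlie=BASE -> take LEFT -> delta
i=1: L=delta=BASE, R=juliet -> take RIGHT -> juliet
i=2: L=alpha R=alpha -> agree -> alpha
i=3: BASE=echo L=alpha R=delta all differ -> CONFLICT
Conflict count: 1

Answer: 1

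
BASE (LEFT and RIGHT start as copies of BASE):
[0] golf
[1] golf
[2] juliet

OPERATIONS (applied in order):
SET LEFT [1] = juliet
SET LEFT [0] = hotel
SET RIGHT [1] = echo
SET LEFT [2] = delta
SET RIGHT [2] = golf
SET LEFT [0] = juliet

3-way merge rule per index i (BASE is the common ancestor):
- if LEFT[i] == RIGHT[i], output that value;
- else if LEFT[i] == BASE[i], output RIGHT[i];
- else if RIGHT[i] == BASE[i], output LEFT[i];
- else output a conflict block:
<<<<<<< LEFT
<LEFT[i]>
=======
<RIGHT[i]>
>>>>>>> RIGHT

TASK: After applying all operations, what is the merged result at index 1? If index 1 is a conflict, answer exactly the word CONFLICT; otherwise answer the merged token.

Final LEFT:  [juliet, juliet, delta]
Final RIGHT: [golf, echo, golf]
i=0: L=juliet, R=golf=BASE -> take LEFT -> juliet
i=1: BASE=golf L=juliet R=echo all differ -> CONFLICT
i=2: BASE=juliet L=delta R=golf all differ -> CONFLICT
Index 1 -> CONFLICT

Answer: CONFLICT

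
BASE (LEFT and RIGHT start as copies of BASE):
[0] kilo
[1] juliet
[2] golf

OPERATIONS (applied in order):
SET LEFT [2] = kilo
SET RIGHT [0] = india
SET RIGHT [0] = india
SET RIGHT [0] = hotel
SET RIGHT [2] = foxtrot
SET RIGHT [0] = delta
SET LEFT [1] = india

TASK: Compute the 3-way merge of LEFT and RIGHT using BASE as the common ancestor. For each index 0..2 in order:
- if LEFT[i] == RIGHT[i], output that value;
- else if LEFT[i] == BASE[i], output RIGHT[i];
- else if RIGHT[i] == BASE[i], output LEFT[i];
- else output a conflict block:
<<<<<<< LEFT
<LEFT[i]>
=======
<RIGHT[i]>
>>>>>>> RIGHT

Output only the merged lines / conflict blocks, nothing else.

Answer: delta
india
<<<<<<< LEFT
kilo
=======
foxtrot
>>>>>>> RIGHT

Derivation:
Final LEFT:  [kilo, india, kilo]
Final RIGHT: [delta, juliet, foxtrot]
i=0: L=kilo=BASE, R=delta -> take RIGHT -> delta
i=1: L=india, R=juliet=BASE -> take LEFT -> india
i=2: BASE=golf L=kilo R=foxtrot all differ -> CONFLICT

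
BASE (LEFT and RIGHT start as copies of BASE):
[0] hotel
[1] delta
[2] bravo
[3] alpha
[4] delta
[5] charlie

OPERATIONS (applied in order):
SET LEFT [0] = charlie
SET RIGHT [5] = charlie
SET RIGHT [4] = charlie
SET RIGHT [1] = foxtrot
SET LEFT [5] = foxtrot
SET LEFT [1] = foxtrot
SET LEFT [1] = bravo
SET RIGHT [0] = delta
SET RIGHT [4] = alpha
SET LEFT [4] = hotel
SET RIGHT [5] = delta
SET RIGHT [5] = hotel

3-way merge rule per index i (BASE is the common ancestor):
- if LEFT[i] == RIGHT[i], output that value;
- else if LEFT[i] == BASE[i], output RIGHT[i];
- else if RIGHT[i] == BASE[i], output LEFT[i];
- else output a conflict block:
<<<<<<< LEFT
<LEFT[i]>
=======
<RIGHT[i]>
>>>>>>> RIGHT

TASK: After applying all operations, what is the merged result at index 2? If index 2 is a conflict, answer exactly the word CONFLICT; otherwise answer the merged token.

Final LEFT:  [charlie, bravo, bravo, alpha, hotel, foxtrot]
Final RIGHT: [delta, foxtrot, bravo, alpha, alpha, hotel]
i=0: BASE=hotel L=charlie R=delta all differ -> CONFLICT
i=1: BASE=delta L=bravo R=foxtrot all differ -> CONFLICT
i=2: L=bravo R=bravo -> agree -> bravo
i=3: L=alpha R=alpha -> agree -> alpha
i=4: BASE=delta L=hotel R=alpha all differ -> CONFLICT
i=5: BASE=charlie L=foxtrot R=hotel all differ -> CONFLICT
Index 2 -> bravo

Answer: bravo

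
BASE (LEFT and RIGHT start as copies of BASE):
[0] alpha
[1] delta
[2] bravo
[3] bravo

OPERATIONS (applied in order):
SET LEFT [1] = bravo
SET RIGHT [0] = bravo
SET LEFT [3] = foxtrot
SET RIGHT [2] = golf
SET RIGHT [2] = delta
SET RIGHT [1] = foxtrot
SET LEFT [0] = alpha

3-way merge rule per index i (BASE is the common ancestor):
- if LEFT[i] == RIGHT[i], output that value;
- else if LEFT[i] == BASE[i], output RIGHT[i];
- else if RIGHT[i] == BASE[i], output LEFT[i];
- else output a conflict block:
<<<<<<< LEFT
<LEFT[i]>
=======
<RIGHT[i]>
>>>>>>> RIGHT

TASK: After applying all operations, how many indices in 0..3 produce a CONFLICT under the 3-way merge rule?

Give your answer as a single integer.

Answer: 1

Derivation:
Final LEFT:  [alpha, bravo, bravo, foxtrot]
Final RIGHT: [bravo, foxtrot, delta, bravo]
i=0: L=alpha=BASE, R=bravo -> take RIGHT -> bravo
i=1: BASE=delta L=bravo R=foxtrot all differ -> CONFLICT
i=2: L=bravo=BASE, R=delta -> take RIGHT -> delta
i=3: L=foxtrot, R=bravo=BASE -> take LEFT -> foxtrot
Conflict count: 1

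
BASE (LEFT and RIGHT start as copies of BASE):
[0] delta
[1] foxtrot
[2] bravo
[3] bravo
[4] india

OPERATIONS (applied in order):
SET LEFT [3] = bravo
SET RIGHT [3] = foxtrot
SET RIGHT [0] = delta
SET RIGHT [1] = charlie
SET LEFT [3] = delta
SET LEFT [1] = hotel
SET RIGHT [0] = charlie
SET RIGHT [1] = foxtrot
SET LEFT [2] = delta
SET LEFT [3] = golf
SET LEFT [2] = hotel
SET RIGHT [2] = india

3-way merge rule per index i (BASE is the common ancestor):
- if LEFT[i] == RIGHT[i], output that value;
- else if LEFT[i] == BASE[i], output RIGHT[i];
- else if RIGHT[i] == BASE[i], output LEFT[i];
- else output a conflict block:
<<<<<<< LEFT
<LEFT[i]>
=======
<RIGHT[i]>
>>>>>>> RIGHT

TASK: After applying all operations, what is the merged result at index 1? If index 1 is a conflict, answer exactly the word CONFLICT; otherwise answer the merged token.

Answer: hotel

Derivation:
Final LEFT:  [delta, hotel, hotel, golf, india]
Final RIGHT: [charlie, foxtrot, india, foxtrot, india]
i=0: L=delta=BASE, R=charlie -> take RIGHT -> charlie
i=1: L=hotel, R=foxtrot=BASE -> take LEFT -> hotel
i=2: BASE=bravo L=hotel R=india all differ -> CONFLICT
i=3: BASE=bravo L=golf R=foxtrot all differ -> CONFLICT
i=4: L=india R=india -> agree -> india
Index 1 -> hotel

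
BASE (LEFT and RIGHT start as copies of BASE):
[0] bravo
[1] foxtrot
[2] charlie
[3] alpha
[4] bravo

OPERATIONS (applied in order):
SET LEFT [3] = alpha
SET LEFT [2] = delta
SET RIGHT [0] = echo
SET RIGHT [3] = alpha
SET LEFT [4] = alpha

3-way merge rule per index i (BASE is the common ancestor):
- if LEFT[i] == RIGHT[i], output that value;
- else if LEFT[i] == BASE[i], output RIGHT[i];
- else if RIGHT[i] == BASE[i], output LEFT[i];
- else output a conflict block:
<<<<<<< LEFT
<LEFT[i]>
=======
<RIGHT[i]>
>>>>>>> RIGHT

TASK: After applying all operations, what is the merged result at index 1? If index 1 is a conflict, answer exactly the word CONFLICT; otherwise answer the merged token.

Answer: foxtrot

Derivation:
Final LEFT:  [bravo, foxtrot, delta, alpha, alpha]
Final RIGHT: [echo, foxtrot, charlie, alpha, bravo]
i=0: L=bravo=BASE, R=echo -> take RIGHT -> echo
i=1: L=foxtrot R=foxtrot -> agree -> foxtrot
i=2: L=delta, R=charlie=BASE -> take LEFT -> delta
i=3: L=alpha R=alpha -> agree -> alpha
i=4: L=alpha, R=bravo=BASE -> take LEFT -> alpha
Index 1 -> foxtrot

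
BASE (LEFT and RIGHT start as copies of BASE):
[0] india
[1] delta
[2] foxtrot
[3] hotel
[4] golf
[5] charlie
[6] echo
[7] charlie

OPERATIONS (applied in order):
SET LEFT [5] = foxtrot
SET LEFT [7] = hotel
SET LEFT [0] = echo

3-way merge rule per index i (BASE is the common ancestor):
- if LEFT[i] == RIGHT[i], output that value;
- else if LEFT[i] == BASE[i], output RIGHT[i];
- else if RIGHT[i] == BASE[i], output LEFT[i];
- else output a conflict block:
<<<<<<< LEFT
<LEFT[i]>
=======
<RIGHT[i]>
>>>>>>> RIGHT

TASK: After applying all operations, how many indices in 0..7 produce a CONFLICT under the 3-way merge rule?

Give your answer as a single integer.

Answer: 0

Derivation:
Final LEFT:  [echo, delta, foxtrot, hotel, golf, foxtrot, echo, hotel]
Final RIGHT: [india, delta, foxtrot, hotel, golf, charlie, echo, charlie]
i=0: L=echo, R=india=BASE -> take LEFT -> echo
i=1: L=delta R=delta -> agree -> delta
i=2: L=foxtrot R=foxtrot -> agree -> foxtrot
i=3: L=hotel R=hotel -> agree -> hotel
i=4: L=golf R=golf -> agree -> golf
i=5: L=foxtrot, R=charlie=BASE -> take LEFT -> foxtrot
i=6: L=echo R=echo -> agree -> echo
i=7: L=hotel, R=charlie=BASE -> take LEFT -> hotel
Conflict count: 0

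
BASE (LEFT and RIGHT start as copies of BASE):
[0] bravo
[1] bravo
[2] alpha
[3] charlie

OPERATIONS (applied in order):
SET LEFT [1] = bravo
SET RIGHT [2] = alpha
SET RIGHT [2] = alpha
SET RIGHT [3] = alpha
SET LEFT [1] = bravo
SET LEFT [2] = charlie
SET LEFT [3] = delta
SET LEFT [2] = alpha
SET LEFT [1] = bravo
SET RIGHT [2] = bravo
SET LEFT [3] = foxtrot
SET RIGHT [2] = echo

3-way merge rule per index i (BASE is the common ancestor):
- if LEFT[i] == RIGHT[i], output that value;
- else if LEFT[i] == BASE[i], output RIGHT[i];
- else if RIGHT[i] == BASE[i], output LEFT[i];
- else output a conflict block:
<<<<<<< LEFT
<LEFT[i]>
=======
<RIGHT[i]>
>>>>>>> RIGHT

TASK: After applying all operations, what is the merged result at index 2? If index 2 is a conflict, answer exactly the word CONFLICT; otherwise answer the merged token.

Answer: echo

Derivation:
Final LEFT:  [bravo, bravo, alpha, foxtrot]
Final RIGHT: [bravo, bravo, echo, alpha]
i=0: L=bravo R=bravo -> agree -> bravo
i=1: L=bravo R=bravo -> agree -> bravo
i=2: L=alpha=BASE, R=echo -> take RIGHT -> echo
i=3: BASE=charlie L=foxtrot R=alpha all differ -> CONFLICT
Index 2 -> echo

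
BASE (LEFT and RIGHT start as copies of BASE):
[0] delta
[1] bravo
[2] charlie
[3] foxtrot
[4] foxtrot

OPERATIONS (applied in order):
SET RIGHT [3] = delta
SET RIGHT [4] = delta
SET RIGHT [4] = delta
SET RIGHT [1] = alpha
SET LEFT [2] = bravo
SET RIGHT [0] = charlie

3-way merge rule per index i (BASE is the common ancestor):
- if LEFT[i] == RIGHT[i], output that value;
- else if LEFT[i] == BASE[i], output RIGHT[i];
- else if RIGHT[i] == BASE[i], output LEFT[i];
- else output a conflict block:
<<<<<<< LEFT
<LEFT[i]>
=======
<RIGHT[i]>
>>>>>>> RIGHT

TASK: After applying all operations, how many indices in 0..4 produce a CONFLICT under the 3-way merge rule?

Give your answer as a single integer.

Answer: 0

Derivation:
Final LEFT:  [delta, bravo, bravo, foxtrot, foxtrot]
Final RIGHT: [charlie, alpha, charlie, delta, delta]
i=0: L=delta=BASE, R=charlie -> take RIGHT -> charlie
i=1: L=bravo=BASE, R=alpha -> take RIGHT -> alpha
i=2: L=bravo, R=charlie=BASE -> take LEFT -> bravo
i=3: L=foxtrot=BASE, R=delta -> take RIGHT -> delta
i=4: L=foxtrot=BASE, R=delta -> take RIGHT -> delta
Conflict count: 0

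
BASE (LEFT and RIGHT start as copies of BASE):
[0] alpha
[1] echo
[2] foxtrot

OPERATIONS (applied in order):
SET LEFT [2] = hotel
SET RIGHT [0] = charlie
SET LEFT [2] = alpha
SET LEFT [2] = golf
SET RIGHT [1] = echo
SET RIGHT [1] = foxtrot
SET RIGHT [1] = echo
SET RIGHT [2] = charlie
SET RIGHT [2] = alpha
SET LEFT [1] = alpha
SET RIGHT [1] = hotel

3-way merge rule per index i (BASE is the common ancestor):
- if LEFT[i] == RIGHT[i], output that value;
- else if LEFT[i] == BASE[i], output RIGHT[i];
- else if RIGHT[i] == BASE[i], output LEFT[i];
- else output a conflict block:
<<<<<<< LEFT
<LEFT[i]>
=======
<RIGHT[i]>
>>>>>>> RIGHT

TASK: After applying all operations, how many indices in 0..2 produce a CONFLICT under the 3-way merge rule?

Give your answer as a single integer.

Answer: 2

Derivation:
Final LEFT:  [alpha, alpha, golf]
Final RIGHT: [charlie, hotel, alpha]
i=0: L=alpha=BASE, R=charlie -> take RIGHT -> charlie
i=1: BASE=echo L=alpha R=hotel all differ -> CONFLICT
i=2: BASE=foxtrot L=golf R=alpha all differ -> CONFLICT
Conflict count: 2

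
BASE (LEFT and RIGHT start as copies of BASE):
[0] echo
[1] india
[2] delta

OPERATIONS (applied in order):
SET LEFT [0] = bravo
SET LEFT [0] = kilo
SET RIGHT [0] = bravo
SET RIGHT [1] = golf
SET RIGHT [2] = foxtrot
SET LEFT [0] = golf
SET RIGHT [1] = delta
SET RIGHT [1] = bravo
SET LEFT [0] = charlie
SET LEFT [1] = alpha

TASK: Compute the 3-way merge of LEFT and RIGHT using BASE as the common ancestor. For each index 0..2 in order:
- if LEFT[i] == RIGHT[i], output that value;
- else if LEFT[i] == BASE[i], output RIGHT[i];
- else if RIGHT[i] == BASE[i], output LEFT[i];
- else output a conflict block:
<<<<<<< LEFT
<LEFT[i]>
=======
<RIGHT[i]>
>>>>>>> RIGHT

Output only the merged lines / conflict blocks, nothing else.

Final LEFT:  [charlie, alpha, delta]
Final RIGHT: [bravo, bravo, foxtrot]
i=0: BASE=echo L=charlie R=bravo all differ -> CONFLICT
i=1: BASE=india L=alpha R=bravo all differ -> CONFLICT
i=2: L=delta=BASE, R=foxtrot -> take RIGHT -> foxtrot

Answer: <<<<<<< LEFT
charlie
=======
bravo
>>>>>>> RIGHT
<<<<<<< LEFT
alpha
=======
bravo
>>>>>>> RIGHT
foxtrot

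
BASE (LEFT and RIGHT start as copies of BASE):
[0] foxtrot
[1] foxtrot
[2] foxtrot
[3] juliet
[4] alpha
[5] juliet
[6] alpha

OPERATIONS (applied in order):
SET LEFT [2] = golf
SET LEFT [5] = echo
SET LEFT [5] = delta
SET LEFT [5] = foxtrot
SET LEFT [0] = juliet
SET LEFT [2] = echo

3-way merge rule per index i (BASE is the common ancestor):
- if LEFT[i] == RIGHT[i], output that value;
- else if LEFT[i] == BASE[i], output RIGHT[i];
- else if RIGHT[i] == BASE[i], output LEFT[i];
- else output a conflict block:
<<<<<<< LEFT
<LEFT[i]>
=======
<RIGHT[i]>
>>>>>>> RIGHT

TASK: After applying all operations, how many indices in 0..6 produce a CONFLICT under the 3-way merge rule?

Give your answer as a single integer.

Final LEFT:  [juliet, foxtrot, echo, juliet, alpha, foxtrot, alpha]
Final RIGHT: [foxtrot, foxtrot, foxtrot, juliet, alpha, juliet, alpha]
i=0: L=juliet, R=foxtrot=BASE -> take LEFT -> juliet
i=1: L=foxtrot R=foxtrot -> agree -> foxtrot
i=2: L=echo, R=foxtrot=BASE -> take LEFT -> echo
i=3: L=juliet R=juliet -> agree -> juliet
i=4: L=alpha R=alpha -> agree -> alpha
i=5: L=foxtrot, R=juliet=BASE -> take LEFT -> foxtrot
i=6: L=alpha R=alpha -> agree -> alpha
Conflict count: 0

Answer: 0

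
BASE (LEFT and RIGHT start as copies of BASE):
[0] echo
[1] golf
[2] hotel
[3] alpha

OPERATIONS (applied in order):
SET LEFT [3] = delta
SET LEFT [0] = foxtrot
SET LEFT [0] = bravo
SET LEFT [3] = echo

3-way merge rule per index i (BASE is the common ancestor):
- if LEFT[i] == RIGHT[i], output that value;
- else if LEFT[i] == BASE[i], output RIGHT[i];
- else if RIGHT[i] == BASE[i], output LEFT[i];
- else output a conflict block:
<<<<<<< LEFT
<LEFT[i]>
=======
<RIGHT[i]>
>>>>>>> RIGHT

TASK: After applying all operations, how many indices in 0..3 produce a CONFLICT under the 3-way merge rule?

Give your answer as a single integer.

Answer: 0

Derivation:
Final LEFT:  [bravo, golf, hotel, echo]
Final RIGHT: [echo, golf, hotel, alpha]
i=0: L=bravo, R=echo=BASE -> take LEFT -> bravo
i=1: L=golf R=golf -> agree -> golf
i=2: L=hotel R=hotel -> agree -> hotel
i=3: L=echo, R=alpha=BASE -> take LEFT -> echo
Conflict count: 0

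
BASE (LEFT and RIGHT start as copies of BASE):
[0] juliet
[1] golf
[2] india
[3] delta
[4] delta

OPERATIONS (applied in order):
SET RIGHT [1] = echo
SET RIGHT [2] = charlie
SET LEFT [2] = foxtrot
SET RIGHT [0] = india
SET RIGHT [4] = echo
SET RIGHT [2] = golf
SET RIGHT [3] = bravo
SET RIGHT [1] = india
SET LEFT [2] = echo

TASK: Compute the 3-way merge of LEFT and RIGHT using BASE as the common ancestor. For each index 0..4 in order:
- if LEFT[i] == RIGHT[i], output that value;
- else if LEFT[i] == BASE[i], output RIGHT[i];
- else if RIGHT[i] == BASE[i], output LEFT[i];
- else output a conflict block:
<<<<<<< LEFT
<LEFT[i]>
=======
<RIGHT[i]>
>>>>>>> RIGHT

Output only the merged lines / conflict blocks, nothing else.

Final LEFT:  [juliet, golf, echo, delta, delta]
Final RIGHT: [india, india, golf, bravo, echo]
i=0: L=juliet=BASE, R=india -> take RIGHT -> india
i=1: L=golf=BASE, R=india -> take RIGHT -> india
i=2: BASE=india L=echo R=golf all differ -> CONFLICT
i=3: L=delta=BASE, R=bravo -> take RIGHT -> bravo
i=4: L=delta=BASE, R=echo -> take RIGHT -> echo

Answer: india
india
<<<<<<< LEFT
echo
=======
golf
>>>>>>> RIGHT
bravo
echo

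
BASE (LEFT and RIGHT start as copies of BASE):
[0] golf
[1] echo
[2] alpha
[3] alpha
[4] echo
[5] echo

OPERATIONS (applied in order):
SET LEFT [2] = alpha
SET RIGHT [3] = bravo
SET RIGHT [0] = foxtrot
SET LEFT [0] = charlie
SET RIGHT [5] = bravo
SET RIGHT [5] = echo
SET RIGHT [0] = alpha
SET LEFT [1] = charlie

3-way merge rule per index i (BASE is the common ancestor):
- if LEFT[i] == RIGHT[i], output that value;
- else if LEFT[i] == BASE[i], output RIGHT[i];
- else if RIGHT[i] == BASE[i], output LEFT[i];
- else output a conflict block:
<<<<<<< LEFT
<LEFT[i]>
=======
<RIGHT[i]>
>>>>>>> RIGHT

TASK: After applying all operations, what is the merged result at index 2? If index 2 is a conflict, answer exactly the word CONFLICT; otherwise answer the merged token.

Answer: alpha

Derivation:
Final LEFT:  [charlie, charlie, alpha, alpha, echo, echo]
Final RIGHT: [alpha, echo, alpha, bravo, echo, echo]
i=0: BASE=golf L=charlie R=alpha all differ -> CONFLICT
i=1: L=charlie, R=echo=BASE -> take LEFT -> charlie
i=2: L=alpha R=alpha -> agree -> alpha
i=3: L=alpha=BASE, R=bravo -> take RIGHT -> bravo
i=4: L=echo R=echo -> agree -> echo
i=5: L=echo R=echo -> agree -> echo
Index 2 -> alpha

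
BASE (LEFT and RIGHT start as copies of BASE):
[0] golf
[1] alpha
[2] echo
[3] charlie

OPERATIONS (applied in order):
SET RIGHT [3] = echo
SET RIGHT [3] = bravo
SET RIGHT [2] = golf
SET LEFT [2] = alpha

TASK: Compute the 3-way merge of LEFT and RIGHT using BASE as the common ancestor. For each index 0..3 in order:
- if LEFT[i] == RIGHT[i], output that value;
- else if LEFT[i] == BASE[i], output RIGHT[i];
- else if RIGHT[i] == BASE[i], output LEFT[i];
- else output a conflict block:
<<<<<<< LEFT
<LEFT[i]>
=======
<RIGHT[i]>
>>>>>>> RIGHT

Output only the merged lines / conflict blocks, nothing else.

Answer: golf
alpha
<<<<<<< LEFT
alpha
=======
golf
>>>>>>> RIGHT
bravo

Derivation:
Final LEFT:  [golf, alpha, alpha, charlie]
Final RIGHT: [golf, alpha, golf, bravo]
i=0: L=golf R=golf -> agree -> golf
i=1: L=alpha R=alpha -> agree -> alpha
i=2: BASE=echo L=alpha R=golf all differ -> CONFLICT
i=3: L=charlie=BASE, R=bravo -> take RIGHT -> bravo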